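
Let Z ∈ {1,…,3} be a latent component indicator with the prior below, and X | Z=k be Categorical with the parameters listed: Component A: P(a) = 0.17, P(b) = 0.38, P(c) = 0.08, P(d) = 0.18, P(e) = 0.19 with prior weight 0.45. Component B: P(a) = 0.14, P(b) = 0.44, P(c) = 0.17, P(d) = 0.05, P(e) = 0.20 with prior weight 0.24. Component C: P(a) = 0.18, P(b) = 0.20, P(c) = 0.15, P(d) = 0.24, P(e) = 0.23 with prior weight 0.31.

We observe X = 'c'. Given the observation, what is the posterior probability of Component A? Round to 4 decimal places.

P(component k | x) = π_k·f_k(x) / marginal(x), where marginal(x) = Σ_j π_j·f_j(x).
Component likelihoods at x = 'c':
  p_A = 0.08
  p_B = 0.17
  p_C = 0.15
Unnormalised posteriors:
  π_A·p_A = 0.45 × 0.08 = 0.036
  π_B·p_B = 0.24 × 0.17 = 0.0408
  π_C·p_C = 0.31 × 0.15 = 0.0465
Marginal: 0.036 + 0.0408 + 0.0465 = 0.1233
So the posterior for Component A is 0.036 / 0.1233 ≈ 0.2920.

0.2920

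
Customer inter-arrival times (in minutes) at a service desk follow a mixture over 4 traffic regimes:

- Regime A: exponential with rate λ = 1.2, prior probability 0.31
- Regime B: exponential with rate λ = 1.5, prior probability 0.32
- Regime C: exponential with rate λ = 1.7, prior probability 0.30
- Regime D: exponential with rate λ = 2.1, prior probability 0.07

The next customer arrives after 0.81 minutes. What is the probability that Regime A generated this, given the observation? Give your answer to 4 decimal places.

P(component k | x) = P(Z=k)·f_k(x) / marginal(x), where marginal(x) = Σ_j P(Z=j)·f_j(x).
Component likelihoods at x = 0.81 minutes:
  f_A = 0.453991
  f_B = 0.445065
  f_C = 0.428969
  f_D = 0.383252
Multiply by the mixture weights:
  P(Z=A)·f_A = 0.31 × 0.453991 = 0.140737
  P(Z=B)·f_B = 0.32 × 0.445065 = 0.142421
  P(Z=C)·f_C = 0.30 × 0.428969 = 0.128691
  P(Z=D)·f_D = 0.07 × 0.383252 = 0.0268276
Sum: 0.140737 + 0.142421 + 0.128691 + 0.0268276 = 0.438676
P(Regime A | the observation) ≈ 0.3208

0.3208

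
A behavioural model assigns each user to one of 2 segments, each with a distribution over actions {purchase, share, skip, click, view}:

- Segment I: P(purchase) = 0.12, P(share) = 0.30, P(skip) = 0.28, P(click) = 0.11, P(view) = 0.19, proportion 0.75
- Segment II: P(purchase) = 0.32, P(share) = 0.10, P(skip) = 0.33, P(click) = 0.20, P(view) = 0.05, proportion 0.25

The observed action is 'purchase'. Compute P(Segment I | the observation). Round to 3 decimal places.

0.529

Posterior ∝ prior × likelihood, so P(k | x) ∝ P(Z=k) f_k(x); normalise over all components.
Evaluate each component's likelihood at the observed value:
  L_I = P(purchase | comp) = 0.12
  L_II = P(purchase | comp) = 0.32
Prior × likelihood for each component:
  P(Z=I)·L_I = 0.75 × 0.12 = 0.09
  P(Z=II)·L_II = 0.25 × 0.32 = 0.08
Denominator: 0.09 + 0.08 = 0.17
P(Segment I | x) = 0.09 / 0.17 ≈ 0.529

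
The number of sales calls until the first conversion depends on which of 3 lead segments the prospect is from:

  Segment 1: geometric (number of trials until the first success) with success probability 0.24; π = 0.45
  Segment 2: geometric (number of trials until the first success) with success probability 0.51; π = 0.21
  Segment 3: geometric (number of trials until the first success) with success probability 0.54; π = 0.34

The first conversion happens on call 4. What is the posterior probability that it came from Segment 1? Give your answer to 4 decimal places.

0.6087

P(component k | x) = π_k·f_k(x) / marginal(x), where marginal(x) = Σ_j π_j·f_j(x).
Component likelihoods at x = 4:
  L_1 = 0.105354
  L_2 = 0.060001
  L_3 = 0.0525614
Multiply by the mixture weights:
  π_1·L_1 = 0.45 × 0.105354 = 0.0474094
  π_2·L_2 = 0.21 × 0.060001 = 0.0126002
  π_3·L_3 = 0.34 × 0.0525614 = 0.0178709
Sum: 0.0474094 + 0.0126002 + 0.0178709 = 0.0778805
So the posterior for Segment 1 is 0.0474094 / 0.0778805 ≈ 0.6087.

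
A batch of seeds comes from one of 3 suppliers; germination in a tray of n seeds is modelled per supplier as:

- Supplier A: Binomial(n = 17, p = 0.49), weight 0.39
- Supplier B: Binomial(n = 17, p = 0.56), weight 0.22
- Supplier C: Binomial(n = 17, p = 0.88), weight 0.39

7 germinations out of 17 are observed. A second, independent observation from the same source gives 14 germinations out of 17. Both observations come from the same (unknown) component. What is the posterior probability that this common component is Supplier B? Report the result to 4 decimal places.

Posterior ∝ prior × likelihood, so P(k | x) ∝ π_k f_k(x); normalise over all components.
Since both observations come from the same component, the likelihood for component k is f_k(x₁)·f_k(x₂).
  p_A = [C(17,7)·0.49^7·0.51^10 = 19448·0.00678223·0.00119042 = 0.157018] × [0.0041492] = 0.000651499
  p_B = [C(17,7)·0.56^7·0.44^10 = 19448·0.0172709·0.000271974 = 0.091352] × [0.0172782] = 0.0015784
  p_C = [C(17,7)·0.88^7·0.12^10 = 19448·0.408676·6.19174e-10 = 4.92114e-06] × [0.19625] = 9.65775e-07
Multiply by the mixture weights:
  π_A·p_A = 0.39 × 0.000651499 = 0.000254085
  π_B·p_B = 0.22 × 0.0015784 = 0.000347248
  π_C·p_C = 0.39 × 9.65775e-07 = 3.76652e-07
Denominator: 0.000254085 + 0.000347248 + 3.76652e-07 = 0.000601709
So the posterior for Supplier B is 0.000347248 / 0.000601709 ≈ 0.5771.

0.5771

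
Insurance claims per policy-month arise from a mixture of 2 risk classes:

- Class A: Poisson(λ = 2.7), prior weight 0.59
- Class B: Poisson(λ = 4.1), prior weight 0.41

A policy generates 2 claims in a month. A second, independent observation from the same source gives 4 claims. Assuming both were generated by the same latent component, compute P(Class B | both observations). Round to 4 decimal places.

0.3413

Posterior ∝ prior × likelihood, so P(k | x) ∝ π_k f_k(x); normalise over all components.
Since both observations come from the same component, the likelihood for component k is f_k(x₁)·f_k(x₂).
  f_A = [0.244964] × [0.148816] = 0.0364545
  f_B = [0.139293] × [0.195127] = 0.0271799
Weight by the priors:
  π_A·f_A = 0.59 × 0.0364545 = 0.0215082
  π_B·f_B = 0.41 × 0.0271799 = 0.0111437
Sum: 0.0215082 + 0.0111437 = 0.0326519
So the posterior for Class B is 0.0111437 / 0.0326519 ≈ 0.3413.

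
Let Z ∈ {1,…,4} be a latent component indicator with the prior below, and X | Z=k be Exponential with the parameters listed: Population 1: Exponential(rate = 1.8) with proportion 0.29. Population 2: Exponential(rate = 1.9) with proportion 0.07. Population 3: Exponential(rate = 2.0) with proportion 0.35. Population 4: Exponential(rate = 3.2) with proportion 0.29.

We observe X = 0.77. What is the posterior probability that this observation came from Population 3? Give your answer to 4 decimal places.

By Bayes' theorem, P(k | x) = w_k f_k(x) / Σ_j w_j f_j(x).
Evaluate each component's likelihood at the observed value:
  f_1 = 1.8·e^(−1.8·0.77) = 1.8·e^(−1.3860) = 0.450132
  f_2 = 1.9·e^(−1.9·0.77) = 1.9·e^(−1.4630) = 0.439927
  f_3 = 2.0·e^(−2.0·0.77) = 2.0·e^(−1.5400) = 0.428762
  f_4 = 3.2·e^(−3.2·0.77) = 3.2·e^(−2.4640) = 0.2723
Unnormalised posteriors:
  w_1·f_1 = 0.29 × 0.450132 = 0.130538
  w_2·f_2 = 0.07 × 0.439927 = 0.0307949
  w_3·f_3 = 0.35 × 0.428762 = 0.150067
  w_4·f_4 = 0.29 × 0.2723 = 0.0789671
Sum: 0.130538 + 0.0307949 + 0.150067 + 0.0789671 = 0.390367
P(Population 3 | the observation) = 0.150067 / 0.390367 ≈ 0.3844

0.3844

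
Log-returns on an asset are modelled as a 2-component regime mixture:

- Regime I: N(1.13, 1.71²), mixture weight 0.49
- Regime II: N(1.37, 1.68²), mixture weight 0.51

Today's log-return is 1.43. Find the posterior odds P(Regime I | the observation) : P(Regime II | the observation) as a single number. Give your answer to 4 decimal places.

0.9301

Posterior odds = (P(Z=i) f_i(x)) / (P(Z=j) f_j(x)); the normalising sum cancels.
Evaluate each component's likelihood at the observed value:
  f_I = 0.229737
  f_II = 0.237314
Posterior odds = (P(Z=I)·f_I) / (P(Z=II)·f_II) = (0.49·0.229737) / (0.51·0.237314) = 0.112571 / 0.12103 ≈ 0.9301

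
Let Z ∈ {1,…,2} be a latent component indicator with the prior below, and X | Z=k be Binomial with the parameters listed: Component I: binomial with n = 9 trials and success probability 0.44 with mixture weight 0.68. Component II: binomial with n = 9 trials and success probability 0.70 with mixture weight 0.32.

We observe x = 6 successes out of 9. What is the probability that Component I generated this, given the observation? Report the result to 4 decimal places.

0.4602

By Bayes' theorem, P(k | x) = P(Z=k) f_k(x) / Σ_j P(Z=j) f_j(x).
Component likelihoods at x = 6 successes out of 9:
  f_I = 0.107043
  f_II = 0.266828
Unnormalised posteriors:
  P(Z=I)·f_I = 0.68 × 0.107043 = 0.0727894
  P(Z=II)·f_II = 0.32 × 0.266828 = 0.0853849
Normaliser: 0.0727894 + 0.0853849 = 0.158174
P(Component I | 6 successes out of 9) ≈ 0.4602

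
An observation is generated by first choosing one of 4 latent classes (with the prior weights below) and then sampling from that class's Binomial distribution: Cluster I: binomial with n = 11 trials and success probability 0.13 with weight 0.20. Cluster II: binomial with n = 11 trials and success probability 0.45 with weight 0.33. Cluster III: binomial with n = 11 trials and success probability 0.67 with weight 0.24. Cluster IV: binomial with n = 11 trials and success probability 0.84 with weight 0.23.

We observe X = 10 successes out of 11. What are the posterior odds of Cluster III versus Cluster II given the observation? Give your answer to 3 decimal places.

23.360

Only the two components matter; the odds are (w_i f_i(x)) / (w_j f_j(x)).
Component likelihoods at x = 10 successes out of 11:
  f_I = 1.31931e-08
  f_II = 0.00206006
  f_III = 0.066169
  f_IV = 0.307826
Odds = (0.24/0.33) × (0.066169/0.00206006) = 0.727273 × 32.1199 ≈ 23.360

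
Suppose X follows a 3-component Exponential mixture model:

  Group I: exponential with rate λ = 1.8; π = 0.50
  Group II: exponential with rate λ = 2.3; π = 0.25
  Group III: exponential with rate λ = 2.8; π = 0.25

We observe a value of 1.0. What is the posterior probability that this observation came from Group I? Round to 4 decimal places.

By Bayes' theorem, P(k | x) = P(Z=k) f_k(x) / Σ_j P(Z=j) f_j(x).
Evaluate each component's likelihood at the observed value:
  p_I = 1.8·e^(−1.8·1.0) = 1.8·e^(−1.8000) = 0.297538
  p_II = 2.3·e^(−2.3·1.0) = 2.3·e^(−2.3000) = 0.230595
  p_III = 2.8·e^(−2.8·1.0) = 2.8·e^(−2.8000) = 0.170268
Weight by the priors:
  P(Z=I)·p_I = 0.50 × 0.297538 = 0.148769
  P(Z=II)·p_II = 0.25 × 0.230595 = 0.0576488
  P(Z=III)·p_III = 0.25 × 0.170268 = 0.042567
Evidence: 0.148769 + 0.0576488 + 0.042567 = 0.248985
P(Group I | the observation) ≈ 0.5975

0.5975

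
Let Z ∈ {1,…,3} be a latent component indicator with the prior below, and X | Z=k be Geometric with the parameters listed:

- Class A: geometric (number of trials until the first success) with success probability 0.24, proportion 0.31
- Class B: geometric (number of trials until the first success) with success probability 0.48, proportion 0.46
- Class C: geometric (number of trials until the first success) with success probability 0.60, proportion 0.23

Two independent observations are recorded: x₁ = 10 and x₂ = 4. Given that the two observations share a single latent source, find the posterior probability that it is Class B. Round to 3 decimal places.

0.059

The responsibility of component k is π_k f_k(x) divided by Σ_j π_j f_j(x).
Since both observations come from the same component, the likelihood for component k is f_k(x₁)·f_k(x₂).
  p_A = [0.24·(1−0.24)^9 = 0.24·0.0845906 = 0.0203018] × [0.105354] = 0.00213888
  p_B = [0.48·(1−0.48)^9 = 0.48·0.00277991 = 0.00133435] × [0.0674918] = 9.00581e-05
  p_C = [0.60·(1−0.60)^9 = 0.60·0.000262144 = 0.000157286] × [0.0384] = 6.0398e-06
Weight by the priors:
  π_A·p_A = 0.31 × 0.00213888 = 0.000663052
  π_B·p_B = 0.46 × 9.00581e-05 = 4.14267e-05
  π_C·p_C = 0.23 × 6.0398e-06 = 1.38915e-06
Normaliser: 0.000663052 + 4.14267e-05 + 1.38915e-06 = 0.000705867
P(Class B | x₁,x₂) ≈ 0.059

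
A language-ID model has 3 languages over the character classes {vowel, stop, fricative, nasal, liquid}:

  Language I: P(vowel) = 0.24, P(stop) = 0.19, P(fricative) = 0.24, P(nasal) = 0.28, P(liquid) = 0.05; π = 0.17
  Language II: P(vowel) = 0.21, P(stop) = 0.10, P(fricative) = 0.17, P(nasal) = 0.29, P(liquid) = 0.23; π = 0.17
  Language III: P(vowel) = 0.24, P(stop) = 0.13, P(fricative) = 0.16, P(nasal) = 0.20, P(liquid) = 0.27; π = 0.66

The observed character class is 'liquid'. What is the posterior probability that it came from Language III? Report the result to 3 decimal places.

Apply Bayes' rule: the posterior for each component is proportional to its prior times its likelihood at x.
Evaluate each component's likelihood at the observed value:
  L_I = 0.05
  L_II = 0.23
  L_III = 0.27
Prior × likelihood for each component:
  π_I·L_I = 0.17 × 0.05 = 0.0085
  π_II·L_II = 0.17 × 0.23 = 0.0391
  π_III·L_III = 0.66 × 0.27 = 0.1782
Marginal: 0.0085 + 0.0391 + 0.1782 = 0.2258
P(Language III | x) = 0.1782 / 0.2258 ≈ 0.789

0.789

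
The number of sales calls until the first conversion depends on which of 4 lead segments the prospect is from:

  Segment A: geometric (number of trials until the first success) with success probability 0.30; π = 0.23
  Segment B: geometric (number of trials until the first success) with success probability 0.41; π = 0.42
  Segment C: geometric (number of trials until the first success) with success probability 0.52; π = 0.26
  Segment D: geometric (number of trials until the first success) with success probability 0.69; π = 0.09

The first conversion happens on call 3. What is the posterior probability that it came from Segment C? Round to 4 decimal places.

P(component k | x) = π_k·f_k(x) / marginal(x), where marginal(x) = Σ_j π_j·f_j(x).
Component likelihoods at x = 3:
  p_A = 0.147
  p_B = 0.142721
  p_C = 0.119808
  p_D = 0.066309
Prior × likelihood for each component:
  π_A·p_A = 0.23 × 0.147 = 0.03381
  π_B·p_B = 0.42 × 0.142721 = 0.0599428
  π_C·p_C = 0.26 × 0.119808 = 0.0311501
  π_D·p_D = 0.09 × 0.066309 = 0.00596781
Evidence: 0.03381 + 0.0599428 + 0.0311501 + 0.00596781 = 0.130871
So the posterior for Segment C is 0.0311501 / 0.130871 ≈ 0.2380.

0.2380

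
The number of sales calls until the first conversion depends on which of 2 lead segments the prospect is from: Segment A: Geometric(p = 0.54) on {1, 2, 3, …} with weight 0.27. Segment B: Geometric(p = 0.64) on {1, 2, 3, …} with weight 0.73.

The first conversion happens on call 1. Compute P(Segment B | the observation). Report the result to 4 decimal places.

0.7622

The responsibility of component k is π_k f_k(x) divided by Σ_j π_j f_j(x).
Evaluate each component's likelihood at the observed value:
  L_A = 0.54·(1−0.54)^0 = 0.54·1 = 0.54
  L_B = 0.64·(1−0.64)^0 = 0.64·1 = 0.64
Weight by the priors:
  π_A·L_A = 0.27 × 0.54 = 0.1458
  π_B·L_B = 0.73 × 0.64 = 0.4672
Denominator: 0.1458 + 0.4672 = 0.613
P(Segment B | 1) ≈ 0.7622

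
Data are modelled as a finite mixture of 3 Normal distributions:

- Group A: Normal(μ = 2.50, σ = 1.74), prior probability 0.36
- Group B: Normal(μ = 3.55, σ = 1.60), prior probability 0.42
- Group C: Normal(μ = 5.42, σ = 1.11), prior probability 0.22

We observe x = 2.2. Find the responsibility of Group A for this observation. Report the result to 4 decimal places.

0.5218

By Bayes' theorem, P(k | x) = π_k f_k(x) / Σ_j π_j f_j(x).
Normal densities:
  f_A = (1/(1.74·√(2π)))·exp(−(2.2−2.50)²/(2·1.74²)) = 0.229277·exp(-0.01486) = 0.225895
  f_B = (1/(1.60·√(2π)))·exp(−(2.2−3.55)²/(2·1.60²)) = 0.249339·exp(-0.35596) = 0.174663
  f_C = (1/(1.11·√(2π)))·exp(−(2.2−5.42)²/(2·1.11²)) = 0.359407·exp(-4.20761) = 0.00534865
Unnormalised posteriors:
  π_A·f_A = 0.36 × 0.225895 = 0.081322
  π_B·f_B = 0.42 × 0.174663 = 0.0733583
  π_C·f_C = 0.22 × 0.00534865 = 0.0011767
Evidence: 0.081322 + 0.0733583 + 0.0011767 = 0.155857
P(Group A | the observation) ≈ 0.5218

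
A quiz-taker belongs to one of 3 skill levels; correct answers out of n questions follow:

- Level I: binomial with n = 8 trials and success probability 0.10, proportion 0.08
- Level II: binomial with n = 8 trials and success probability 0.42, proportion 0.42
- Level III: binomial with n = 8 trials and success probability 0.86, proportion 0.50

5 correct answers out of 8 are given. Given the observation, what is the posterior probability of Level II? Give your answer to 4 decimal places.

0.6238

Apply Bayes' rule: the posterior for each component is proportional to its prior times its likelihood at x.
Component likelihoods at x = 5 correct answers out of 8:
  p_I = 0.00040824
  p_II = 0.142797
  p_III = 0.0722877
Unnormalised posteriors:
  w_I·p_I = 0.08 × 0.00040824 = 3.26592e-05
  w_II·p_II = 0.42 × 0.142797 = 0.0599747
  w_III·p_III = 0.50 × 0.0722877 = 0.0361438
Normaliser: 3.26592e-05 + 0.0599747 + 0.0361438 = 0.0961512
P(Level II | data) = 0.0599747 / 0.0961512 ≈ 0.6238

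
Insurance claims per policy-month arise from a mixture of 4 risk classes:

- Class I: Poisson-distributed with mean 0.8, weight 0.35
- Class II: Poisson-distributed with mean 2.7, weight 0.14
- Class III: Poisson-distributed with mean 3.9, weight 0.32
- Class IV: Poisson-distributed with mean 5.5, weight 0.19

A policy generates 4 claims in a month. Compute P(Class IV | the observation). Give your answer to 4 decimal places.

0.2562

P(component k | x) = π_k·f_k(x) / marginal(x), where marginal(x) = Σ_j π_j·f_j(x).
Evaluate each component's likelihood at the observed value:
  f_I = 0.00766855
  f_II = 0.148816
  f_III = 0.195119
  f_IV = 0.155819
Unnormalised posteriors:
  π_I·f_I = 0.35 × 0.00766855 = 0.00268399
  π_II·f_II = 0.14 × 0.148816 = 0.0208342
  π_III·f_III = 0.32 × 0.195119 = 0.062438
  π_IV·f_IV = 0.19 × 0.155819 = 0.0296056
Denominator: 0.00268399 + 0.0208342 + 0.062438 + 0.0296056 = 0.115562
P(Class IV | x) = 0.0296056 / 0.115562 ≈ 0.2562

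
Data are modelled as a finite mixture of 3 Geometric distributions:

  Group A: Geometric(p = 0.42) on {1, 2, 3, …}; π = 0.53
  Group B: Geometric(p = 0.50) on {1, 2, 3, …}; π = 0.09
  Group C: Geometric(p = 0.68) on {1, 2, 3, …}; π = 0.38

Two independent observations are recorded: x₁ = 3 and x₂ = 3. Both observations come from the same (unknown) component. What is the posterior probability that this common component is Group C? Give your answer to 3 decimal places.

0.133

By Bayes' theorem, P(k | x) = π_k f_k(x) / Σ_j π_j f_j(x).
Since both observations come from the same component, the likelihood for component k is f_k(x₁)·f_k(x₂).
  f_A = [0.42·(1−0.42)^2 = 0.42·0.3364 = 0.141288] × [0.141288] = 0.0199623
  f_B = [0.50·(1−0.50)^2 = 0.50·0.25 = 0.125] × [0.125] = 0.015625
  f_C = [0.68·(1−0.68)^2 = 0.68·0.1024 = 0.069632] × [0.069632] = 0.00484862
Prior × likelihood for each component:
  π_A·f_A = 0.53 × 0.0199623 = 0.01058
  π_B·f_B = 0.09 × 0.015625 = 0.00140625
  π_C·f_C = 0.38 × 0.00484862 = 0.00184247
Denominator: 0.01058 + 0.00140625 + 0.00184247 = 0.0138287
P(Group C | data) ≈ 0.133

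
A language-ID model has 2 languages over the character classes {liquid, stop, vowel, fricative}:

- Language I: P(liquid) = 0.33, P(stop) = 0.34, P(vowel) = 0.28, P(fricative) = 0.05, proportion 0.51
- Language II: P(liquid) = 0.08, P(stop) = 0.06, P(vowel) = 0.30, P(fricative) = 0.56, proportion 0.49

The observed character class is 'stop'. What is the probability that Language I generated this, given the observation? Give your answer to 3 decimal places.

By Bayes' theorem, P(k | x) = P(Z=k) f_k(x) / Σ_j P(Z=j) f_j(x).
Categorical probabilities:
  L_I = P(stop | comp) = 0.34
  L_II = P(stop | comp) = 0.06
Weight by the priors:
  P(Z=I)·L_I = 0.51 × 0.34 = 0.1734
  P(Z=II)·L_II = 0.49 × 0.06 = 0.0294
Normaliser: 0.1734 + 0.0294 = 0.2028
P(Language I | data) ≈ 0.855

0.855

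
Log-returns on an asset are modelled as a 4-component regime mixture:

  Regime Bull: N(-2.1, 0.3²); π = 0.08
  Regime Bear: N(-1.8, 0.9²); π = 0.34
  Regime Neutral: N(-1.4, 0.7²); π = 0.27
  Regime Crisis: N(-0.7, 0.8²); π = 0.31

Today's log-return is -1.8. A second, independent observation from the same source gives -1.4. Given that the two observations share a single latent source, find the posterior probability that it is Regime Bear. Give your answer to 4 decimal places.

0.3757

Apply Bayes' rule: the posterior for each component is proportional to its prior times its likelihood at x.
Since both observations come from the same component, the likelihood for component k is f_k(x₁)·f_k(x₂).
  f_Bull = [(1/(0.3·√(2π)))·exp(−(-1.8−-2.1)²/(2·0.3²)) = 1.329808·exp(-0.50000) = 0.806569] × [0.0874063] = 0.0704992
  f_Bear = [(1/(0.9·√(2π)))·exp(−(-1.8−-1.8)²/(2·0.9²)) = 0.443269·exp(-0.00000) = 0.443269] × [0.401582] = 0.178009
  f_Neutral = [(1/(0.7·√(2π)))·exp(−(-1.8−-1.4)²/(2·0.7²)) = 0.569918·exp(-0.16327) = 0.484068] × [0.569918] = 0.275879
  f_Crisis = [(1/(0.8·√(2π)))·exp(−(-1.8−-0.7)²/(2·0.8²)) = 0.498678·exp(-0.94531) = 0.193765] × [0.340069] = 0.0658935
Weight by the priors:
  π_Bull·f_Bull = 0.08 × 0.0704992 = 0.00563994
  π_Bear·f_Bear = 0.34 × 0.178009 = 0.060523
  π_Neutral·f_Neutral = 0.27 × 0.275879 = 0.0744874
  π_Crisis·f_Crisis = 0.31 × 0.0658935 = 0.020427
Normaliser: 0.00563994 + 0.060523 + 0.0744874 + 0.020427 = 0.161077
P(Regime Bear | x₁, x₂) ≈ 0.3757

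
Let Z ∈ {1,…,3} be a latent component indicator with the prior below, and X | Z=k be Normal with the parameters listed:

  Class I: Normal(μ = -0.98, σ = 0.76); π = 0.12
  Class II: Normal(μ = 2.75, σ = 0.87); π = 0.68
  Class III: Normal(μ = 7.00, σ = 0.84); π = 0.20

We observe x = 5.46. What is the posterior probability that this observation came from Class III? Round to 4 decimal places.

0.8789

Posterior ∝ prior × likelihood, so P(k | x) ∝ w_k f_k(x); normalise over all components.
Evaluate each component's likelihood at the observed value:
  p_I = (1/(0.76·√(2π)))·exp(−(5.46−-0.98)²/(2·0.76²)) = 0.524924·exp(-35.90166) = 1.34339e-16
  p_II = (1/(0.87·√(2π)))·exp(−(5.46−2.75)²/(2·0.87²)) = 0.458554·exp(-4.85143) = 0.00358459
  p_III = (1/(0.84·√(2π)))·exp(−(5.46−7.00)²/(2·0.84²)) = 0.474931·exp(-1.68056) = 0.0884657
Unnormalised posteriors:
  w_I·p_I = 0.12 × 1.34339e-16 = 1.61207e-17
  w_II·p_II = 0.68 × 0.00358459 = 0.00243752
  w_III·p_III = 0.20 × 0.0884657 = 0.0176931
Normaliser: 1.61207e-17 + 0.00243752 + 0.0176931 = 0.0201307
P(Class III | x) = 0.0176931 / 0.0201307 ≈ 0.8789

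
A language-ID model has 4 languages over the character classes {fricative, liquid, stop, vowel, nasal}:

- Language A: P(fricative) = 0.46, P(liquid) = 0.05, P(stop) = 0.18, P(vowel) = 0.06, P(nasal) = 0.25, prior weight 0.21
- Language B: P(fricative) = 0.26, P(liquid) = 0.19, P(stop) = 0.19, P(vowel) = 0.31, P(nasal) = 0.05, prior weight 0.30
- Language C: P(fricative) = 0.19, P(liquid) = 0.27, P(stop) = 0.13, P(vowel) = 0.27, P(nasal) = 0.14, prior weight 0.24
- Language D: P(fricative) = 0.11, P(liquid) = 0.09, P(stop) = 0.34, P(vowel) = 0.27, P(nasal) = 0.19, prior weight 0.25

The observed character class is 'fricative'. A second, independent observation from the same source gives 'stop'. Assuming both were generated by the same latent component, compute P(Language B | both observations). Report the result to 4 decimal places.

0.3121

Posterior ∝ prior × likelihood, so P(k | x) ∝ π_k f_k(x); normalise over all components.
Since both observations come from the same component, the likelihood for component k is f_k(x₁)·f_k(x₂).
  f_A = [P(fricative | comp) = 0.46] × [0.18] = 0.0828
  f_B = [P(fricative | comp) = 0.26] × [0.19] = 0.0494
  f_C = [P(fricative | comp) = 0.19] × [0.13] = 0.0247
  f_D = [P(fricative | comp) = 0.11] × [0.34] = 0.0374
Weight by the priors:
  π_A·f_A = 0.21 × 0.0828 = 0.017388
  π_B·f_B = 0.30 × 0.0494 = 0.01482
  π_C·f_C = 0.24 × 0.0247 = 0.005928
  π_D·f_D = 0.25 × 0.0374 = 0.00935
Normaliser: 0.017388 + 0.01482 + 0.005928 + 0.00935 = 0.047486
P(Language B | x₁, x₂) = 0.01482 / 0.047486 ≈ 0.3121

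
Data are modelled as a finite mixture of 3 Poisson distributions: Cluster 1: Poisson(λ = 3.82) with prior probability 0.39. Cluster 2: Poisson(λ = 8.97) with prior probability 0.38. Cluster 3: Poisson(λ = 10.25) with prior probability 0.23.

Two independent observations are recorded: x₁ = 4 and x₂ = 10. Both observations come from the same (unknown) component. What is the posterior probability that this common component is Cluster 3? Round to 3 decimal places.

0.202

The responsibility of component k is w_k f_k(x) divided by Σ_j w_j f_j(x).
Since both observations come from the same component, the likelihood for component k is f_k(x₁)·f_k(x₂).
  f_1 = [0.194553] × [0.00399821] = 0.000777863
  f_2 = [0.0343034] × [0.118179] = 0.00405394
  f_3 = [0.0162617] × [0.124726] = 0.00202826
Unnormalised posteriors:
  w_1·f_1 = 0.39 × 0.000777863 = 0.000303366
  w_2·f_2 = 0.38 × 0.00405394 = 0.0015405
  w_3·f_3 = 0.23 × 0.00202826 = 0.000466499
Denominator: 0.000303366 + 0.0015405 + 0.000466499 = 0.00231036
P(Cluster 3 | x₁, x₂) ≈ 0.202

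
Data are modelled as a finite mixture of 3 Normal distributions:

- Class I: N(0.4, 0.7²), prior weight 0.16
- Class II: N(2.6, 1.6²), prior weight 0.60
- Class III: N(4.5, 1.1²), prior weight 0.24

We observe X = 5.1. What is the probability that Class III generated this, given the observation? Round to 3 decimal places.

P(component k | x) = P(Z=k)·f_k(x) / marginal(x), where marginal(x) = Σ_j P(Z=j)·f_j(x).
Component likelihoods at x = 5.1:
  f_I = 9.25678e-11
  f_II = 0.0735606
  f_III = 0.312544
Weight by the priors:
  P(Z=I)·f_I = 0.16 × 9.25678e-11 = 1.48108e-11
  P(Z=II)·f_II = 0.60 × 0.0735606 = 0.0441364
  P(Z=III)·f_III = 0.24 × 0.312544 = 0.0750106
Evidence: 1.48108e-11 + 0.0441364 + 0.0750106 = 0.119147
P(Class III | data) ≈ 0.630

0.630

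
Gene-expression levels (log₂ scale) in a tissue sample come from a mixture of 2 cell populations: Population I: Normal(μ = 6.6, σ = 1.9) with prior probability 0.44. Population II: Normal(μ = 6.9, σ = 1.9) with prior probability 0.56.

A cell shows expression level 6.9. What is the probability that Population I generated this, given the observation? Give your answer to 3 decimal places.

0.437

By Bayes' theorem, P(k | x) = π_k f_k(x) / Σ_j π_j f_j(x).
Normal densities:
  f_I = (1/(1.9·√(2π)))·exp(−(6.9−6.6)²/(2·1.9²)) = 0.209970·exp(-0.01247) = 0.207369
  f_II = (1/(1.9·√(2π)))·exp(−(6.9−6.9)²/(2·1.9²)) = 0.209970·exp(-0.00000) = 0.20997
Unnormalised posteriors:
  π_I·f_I = 0.44 × 0.207369 = 0.0912421
  π_II·f_II = 0.56 × 0.20997 = 0.117583
Normaliser: 0.0912421 + 0.117583 = 0.208825
P(Population I | 6.9) ≈ 0.437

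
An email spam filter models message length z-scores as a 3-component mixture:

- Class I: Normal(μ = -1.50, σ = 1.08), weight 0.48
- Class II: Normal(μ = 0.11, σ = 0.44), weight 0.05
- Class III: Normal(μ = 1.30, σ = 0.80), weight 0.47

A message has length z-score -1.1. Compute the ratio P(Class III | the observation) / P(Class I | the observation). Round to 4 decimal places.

Only the two components matter; the odds are (P(Z=i) f_i(x)) / (P(Z=j) f_j(x)).
Evaluate each component's likelihood at the observed value:
  p_I = (1/(1.08·√(2π)))·exp(−(-1.1−-1.50)²/(2·1.08²)) = 0.369391·exp(-0.06859) = 0.344905
  p_II = (1/(0.44·√(2π)))·exp(−(-1.1−0.11)²/(2·0.44²)) = 0.906687·exp(-3.78125) = 0.0206672
  p_III = (1/(0.80·√(2π)))·exp(−(-1.1−1.30)²/(2·0.80²)) = 0.498678·exp(-4.50000) = 0.00553981
Odds = (0.47/0.48) × (0.00553981/0.344905) = 0.979167 × 0.0160619 ≈ 0.0157

0.0157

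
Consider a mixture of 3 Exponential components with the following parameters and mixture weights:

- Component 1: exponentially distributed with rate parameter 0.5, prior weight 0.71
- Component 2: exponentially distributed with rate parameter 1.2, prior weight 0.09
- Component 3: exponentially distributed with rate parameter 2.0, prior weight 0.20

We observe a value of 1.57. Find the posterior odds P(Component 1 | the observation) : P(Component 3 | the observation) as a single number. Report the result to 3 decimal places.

Since P(k|x) ∝ π_k f_k(x), the posterior odds are π_i f_i(x) / (π_j f_j(x)).
Component likelihoods at x = 1.57:
  p_1 = 0.22806
  p_2 = 0.182377
  p_3 = 0.0865656
Posterior odds = (π_1·p_1) / (π_3·p_3) = (0.71·0.22806) / (0.20·0.0865656) = 0.161922 / 0.0173131 ≈ 9.353

9.353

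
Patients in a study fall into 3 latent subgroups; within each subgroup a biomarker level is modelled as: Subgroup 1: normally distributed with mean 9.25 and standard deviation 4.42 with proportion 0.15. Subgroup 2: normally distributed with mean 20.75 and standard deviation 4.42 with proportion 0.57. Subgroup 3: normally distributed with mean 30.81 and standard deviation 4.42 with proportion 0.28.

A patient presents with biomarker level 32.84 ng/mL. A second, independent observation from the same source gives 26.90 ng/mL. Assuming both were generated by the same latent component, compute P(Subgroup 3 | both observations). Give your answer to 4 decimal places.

By Bayes' theorem, P(k | x) = π_k f_k(x) / Σ_j π_j f_j(x).
Since both observations come from the same component, the likelihood for component k is f_k(x₁)·f_k(x₂).
  p_1 = [(1/(4.42·√(2π)))·exp(−(32.84−9.25)²/(2·4.42²)) = 0.090258·exp(-14.24234) = 5.89004e-08] × [3.11109e-05] = 1.83244e-12
  p_2 = [(1/(4.42·√(2π)))·exp(−(32.84−20.75)²/(2·4.42²)) = 0.090258·exp(-3.74092) = 0.00214204] × [0.0342839] = 7.34376e-05
  p_3 = [(1/(4.42·√(2π)))·exp(−(32.84−30.81)²/(2·4.42²)) = 0.090258·exp(-0.10547) = 0.0812239] × [0.0610324] = 0.00495729
Multiply by the mixture weights:
  π_1·p_1 = 0.15 × 1.83244e-12 = 2.74867e-13
  π_2·p_2 = 0.57 × 7.34376e-05 = 4.18594e-05
  π_3·p_3 = 0.28 × 0.00495729 = 0.00138804
Denominator: 2.74867e-13 + 4.18594e-05 + 0.00138804 = 0.0014299
P(Subgroup 3 | x₁,x₂) ≈ 0.9707

0.9707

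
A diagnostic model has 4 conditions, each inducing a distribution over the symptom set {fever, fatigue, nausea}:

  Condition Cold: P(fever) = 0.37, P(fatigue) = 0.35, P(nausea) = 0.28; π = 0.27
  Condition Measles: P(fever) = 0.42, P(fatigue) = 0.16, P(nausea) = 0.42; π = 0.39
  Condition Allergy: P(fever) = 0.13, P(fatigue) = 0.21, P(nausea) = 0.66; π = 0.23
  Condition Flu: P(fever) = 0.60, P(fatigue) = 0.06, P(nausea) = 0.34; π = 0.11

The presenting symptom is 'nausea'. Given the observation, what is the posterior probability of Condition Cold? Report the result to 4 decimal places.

The responsibility of component k is π_k f_k(x) divided by Σ_j π_j f_j(x).
Component likelihoods at x = 'nausea':
  p_Cold = 0.28
  p_Measles = 0.42
  p_Allergy = 0.66
  p_Flu = 0.34
Multiply by the mixture weights:
  π_Cold·p_Cold = 0.27 × 0.28 = 0.0756
  π_Measles·p_Measles = 0.39 × 0.42 = 0.1638
  π_Allergy·p_Allergy = 0.23 × 0.66 = 0.1518
  π_Flu·p_Flu = 0.11 × 0.34 = 0.0374
Normaliser: 0.0756 + 0.1638 + 0.1518 + 0.0374 = 0.4286
P(Condition Cold | data) ≈ 0.1764

0.1764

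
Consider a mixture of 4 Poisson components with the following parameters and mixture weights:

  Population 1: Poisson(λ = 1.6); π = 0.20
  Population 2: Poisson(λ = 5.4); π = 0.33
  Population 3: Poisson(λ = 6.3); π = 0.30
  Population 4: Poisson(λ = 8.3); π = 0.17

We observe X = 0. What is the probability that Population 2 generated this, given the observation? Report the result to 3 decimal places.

0.035

Posterior ∝ prior × likelihood, so P(k | x) ∝ π_k f_k(x); normalise over all components.
Evaluate each component's likelihood at the observed value:
  f_1 = 0.201897
  f_2 = 0.00451658
  f_3 = 0.0018363
  f_4 = 0.000248517
Weight by the priors:
  π_1·f_1 = 0.20 × 0.201897 = 0.0403793
  π_2·f_2 = 0.33 × 0.00451658 = 0.00149047
  π_3·f_3 = 0.30 × 0.0018363 = 0.000550891
  π_4·f_4 = 0.17 × 0.000248517 = 4.22479e-05
Evidence: 0.0403793 + 0.00149047 + 0.000550891 + 4.22479e-05 = 0.0424629
P(Population 2 | x) ≈ 0.035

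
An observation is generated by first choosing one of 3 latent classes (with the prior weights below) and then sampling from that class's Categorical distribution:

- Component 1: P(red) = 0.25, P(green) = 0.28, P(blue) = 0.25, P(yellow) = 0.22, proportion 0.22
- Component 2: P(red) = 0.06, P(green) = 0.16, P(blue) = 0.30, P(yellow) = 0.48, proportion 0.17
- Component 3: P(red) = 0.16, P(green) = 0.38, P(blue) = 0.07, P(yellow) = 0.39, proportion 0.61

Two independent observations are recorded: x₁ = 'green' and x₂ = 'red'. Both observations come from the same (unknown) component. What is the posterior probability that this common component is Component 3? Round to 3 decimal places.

0.685

By Bayes' theorem, P(k | x) = w_k f_k(x) / Σ_j w_j f_j(x).
Since both observations come from the same component, the likelihood for component k is f_k(x₁)·f_k(x₂).
  f_1 = [0.28] × [0.25] = 0.07
  f_2 = [0.16] × [0.06] = 0.0096
  f_3 = [0.38] × [0.16] = 0.0608
Prior × likelihood for each component:
  w_1·f_1 = 0.22 × 0.07 = 0.0154
  w_2·f_2 = 0.17 × 0.0096 = 0.001632
  w_3·f_3 = 0.61 × 0.0608 = 0.037088
Denominator: 0.0154 + 0.001632 + 0.037088 = 0.05412
Responsibility of Component 3: 0.037088 / 0.05412 ≈ 0.685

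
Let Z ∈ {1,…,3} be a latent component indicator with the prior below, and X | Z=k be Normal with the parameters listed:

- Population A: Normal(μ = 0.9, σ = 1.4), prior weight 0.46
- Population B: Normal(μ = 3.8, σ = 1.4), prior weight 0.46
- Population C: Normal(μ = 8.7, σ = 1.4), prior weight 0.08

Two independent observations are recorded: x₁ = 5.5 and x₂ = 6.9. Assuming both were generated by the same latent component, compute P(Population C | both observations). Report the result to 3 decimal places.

0.119

The responsibility of component k is w_k f_k(x) divided by Σ_j w_j f_j(x).
Since both observations come from the same component, the likelihood for component k is f_k(x₁)·f_k(x₂).
  L_A = [0.00128967] × [2.9266e-05] = 3.77434e-08
  L_B = [0.136333] × [0.0245525] = 0.00334731
  L_C = [0.0209073] × [0.124688] = 0.00260689
Prior × likelihood for each component:
  w_A·L_A = 0.46 × 3.77434e-08 = 1.7362e-08
  w_B·L_B = 0.46 × 0.00334731 = 0.00153976
  w_C·L_C = 0.08 × 0.00260689 = 0.000208551
Denominator: 1.7362e-08 + 0.00153976 + 0.000208551 = 0.00174833
P(Population C | x) ≈ 0.119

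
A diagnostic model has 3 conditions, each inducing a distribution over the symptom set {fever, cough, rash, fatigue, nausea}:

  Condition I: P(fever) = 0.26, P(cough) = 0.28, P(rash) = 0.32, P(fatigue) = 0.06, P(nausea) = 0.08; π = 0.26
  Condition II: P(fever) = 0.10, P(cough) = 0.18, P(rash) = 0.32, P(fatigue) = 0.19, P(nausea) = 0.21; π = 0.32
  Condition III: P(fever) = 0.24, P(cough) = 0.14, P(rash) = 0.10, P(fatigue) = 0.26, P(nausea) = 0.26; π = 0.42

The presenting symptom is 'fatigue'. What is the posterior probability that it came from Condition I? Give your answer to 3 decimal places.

Apply Bayes' rule: the posterior for each component is proportional to its prior times its likelihood at x.
Component likelihoods at x = 'fatigue':
  L_I = 0.06
  L_II = 0.19
  L_III = 0.26
Weight by the priors:
  π_I·L_I = 0.26 × 0.06 = 0.0156
  π_II·L_II = 0.32 × 0.19 = 0.0608
  π_III·L_III = 0.42 × 0.26 = 0.1092
Normaliser: 0.0156 + 0.0608 + 0.1092 = 0.1856
Responsibility of Condition I: 0.0156 / 0.1856 ≈ 0.084

0.084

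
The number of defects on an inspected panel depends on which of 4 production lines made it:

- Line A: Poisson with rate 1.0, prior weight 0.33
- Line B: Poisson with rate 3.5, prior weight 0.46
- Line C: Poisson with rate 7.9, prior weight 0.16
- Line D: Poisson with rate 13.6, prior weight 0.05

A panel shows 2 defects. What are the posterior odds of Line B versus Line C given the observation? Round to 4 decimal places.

45.9638

The posterior odds equal the prior odds times the likelihood ratio: (π_i/π_j)·(f_i(x)/f_j(x)).
Evaluate each component's likelihood at the observed value:
  L_A = e^(−1.0)·1.0^2/2! = 0.18394
  L_B = e^(−3.5)·3.5^2/2! = 0.184959
  L_C = e^(−7.9)·7.9^2/2! = 0.0115691
  L_D = e^(−13.6)·13.6^2/2! = 0.000114721
Odds = (0.46/0.16) × (0.184959/0.0115691) = 2.875 × 15.9874 ≈ 45.9638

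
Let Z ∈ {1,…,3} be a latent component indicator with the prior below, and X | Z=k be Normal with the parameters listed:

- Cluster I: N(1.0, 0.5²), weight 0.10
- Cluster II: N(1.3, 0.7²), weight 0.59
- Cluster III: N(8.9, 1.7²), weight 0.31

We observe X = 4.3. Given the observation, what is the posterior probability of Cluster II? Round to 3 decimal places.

By Bayes' theorem, P(k | x) = π_k f_k(x) / Σ_j π_j f_j(x).
Normal densities:
  f_I = (1/(0.5·√(2π)))·exp(−(4.3−1.0)²/(2·0.5²)) = 0.797885·exp(-21.78000) = 2.77336e-10
  f_II = (1/(0.7·√(2π)))·exp(−(4.3−1.3)²/(2·0.7²)) = 0.569918·exp(-9.18367) = 5.8532e-05
  f_III = (1/(1.7·√(2π)))·exp(−(4.3−8.9)²/(2·1.7²)) = 0.234672·exp(-3.66090) = 0.00603327
Prior × likelihood for each component:
  π_I·f_I = 0.10 × 2.77336e-10 = 2.77336e-11
  π_II·f_II = 0.59 × 5.8532e-05 = 3.45339e-05
  π_III·f_III = 0.31 × 0.00603327 = 0.00187031
Sum: 2.77336e-11 + 3.45339e-05 + 0.00187031 = 0.00190485
P(Cluster II | 4.3) = 3.45339e-05 / 0.00190485 ≈ 0.018

0.018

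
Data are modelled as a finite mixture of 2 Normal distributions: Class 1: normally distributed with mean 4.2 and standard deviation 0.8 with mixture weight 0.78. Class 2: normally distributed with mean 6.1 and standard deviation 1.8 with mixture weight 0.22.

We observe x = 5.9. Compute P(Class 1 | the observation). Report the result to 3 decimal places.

0.456

The responsibility of component k is π_k f_k(x) divided by Σ_j π_j f_j(x).
Evaluate each component's likelihood at the observed value:
  f_1 = 0.0521512
  f_2 = 0.220271
Unnormalised posteriors:
  π_1·f_1 = 0.78 × 0.0521512 = 0.040678
  π_2·f_2 = 0.22 × 0.220271 = 0.0484596
Denominator: 0.040678 + 0.0484596 = 0.0891375
P(Class 1 | x) = 0.040678 / 0.0891375 ≈ 0.456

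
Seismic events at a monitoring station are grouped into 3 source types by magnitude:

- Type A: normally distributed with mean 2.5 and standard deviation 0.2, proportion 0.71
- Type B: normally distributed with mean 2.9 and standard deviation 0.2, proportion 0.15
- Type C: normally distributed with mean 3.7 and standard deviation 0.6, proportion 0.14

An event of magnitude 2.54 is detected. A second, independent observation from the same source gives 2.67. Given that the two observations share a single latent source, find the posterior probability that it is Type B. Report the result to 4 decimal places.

0.0306

P(component k | x) = P(Z=k)·f_k(x) / marginal(x), where marginal(x) = Σ_j P(Z=j)·f_j(x).
Since both observations come from the same component, the likelihood for component k is f_k(x₁)·f_k(x₂).
  f_A = [1.95521] × [1.38992] = 2.7176
  f_B = [0.394751] × [1.02968] = 0.406468
  f_C = [0.102591] × [0.152348] = 0.0156296
Prior × likelihood for each component:
  P(Z=A)·f_A = 0.71 × 2.7176 = 1.9295
  P(Z=B)·f_B = 0.15 × 0.406468 = 0.0609701
  P(Z=C)·f_C = 0.14 × 0.0156296 = 0.00218815
Evidence: 1.9295 + 0.0609701 + 0.00218815 = 1.99265
P(Type B | x) ≈ 0.0306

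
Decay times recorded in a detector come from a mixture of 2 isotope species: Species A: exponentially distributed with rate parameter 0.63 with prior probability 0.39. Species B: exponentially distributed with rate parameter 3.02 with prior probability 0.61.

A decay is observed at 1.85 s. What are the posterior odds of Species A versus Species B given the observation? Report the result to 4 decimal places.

The posterior odds equal the prior odds times the likelihood ratio: (P(Z=i)/P(Z=j))·(f_i(x)/f_j(x)).
Evaluate each component's likelihood at the observed value:
  L_A = 0.196413
  L_B = 0.0113137
Posterior odds = (P(Z=A)·L_A) / (P(Z=B)·L_B) = (0.39·0.196413) / (0.61·0.0113137) = 0.0766011 / 0.00690134 ≈ 11.0994

11.0994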